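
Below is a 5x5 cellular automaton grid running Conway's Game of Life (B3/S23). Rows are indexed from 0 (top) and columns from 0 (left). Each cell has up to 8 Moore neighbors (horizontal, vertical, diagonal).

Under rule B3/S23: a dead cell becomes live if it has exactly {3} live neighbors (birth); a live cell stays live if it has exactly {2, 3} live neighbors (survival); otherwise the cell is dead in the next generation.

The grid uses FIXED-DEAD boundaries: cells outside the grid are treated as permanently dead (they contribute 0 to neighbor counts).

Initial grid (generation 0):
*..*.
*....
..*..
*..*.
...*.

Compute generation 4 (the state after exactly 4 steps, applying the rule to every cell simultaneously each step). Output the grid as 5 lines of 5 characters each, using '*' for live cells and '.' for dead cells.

Answer: .....
.....
.....
.....
.....

Derivation:
Simulating step by step:
Generation 0 (given above): 7 live cells
Generation 1: 4 live cells
.....
.*...
.*...
..**.
.....
Generation 2: 2 live cells
.....
.....
.*...
..*..
.....
Generation 3: 0 live cells
.....
.....
.....
.....
.....
Generation 4: 0 live cells
(generation 4 grid is the final answer)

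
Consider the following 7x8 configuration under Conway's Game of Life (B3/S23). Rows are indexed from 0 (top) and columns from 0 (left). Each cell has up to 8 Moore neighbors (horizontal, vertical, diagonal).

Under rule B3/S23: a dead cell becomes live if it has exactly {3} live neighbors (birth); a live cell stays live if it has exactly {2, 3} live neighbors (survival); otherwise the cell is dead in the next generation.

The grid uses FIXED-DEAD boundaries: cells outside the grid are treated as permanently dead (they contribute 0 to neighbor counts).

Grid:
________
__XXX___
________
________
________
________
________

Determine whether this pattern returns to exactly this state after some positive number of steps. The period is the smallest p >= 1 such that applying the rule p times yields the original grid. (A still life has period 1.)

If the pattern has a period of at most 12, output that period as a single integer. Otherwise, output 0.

Simulating and comparing each generation to the original:
Gen 0 (original, given above): 3 live cells
Gen 1: 3 live cells, differs from original
Gen 2: 3 live cells, MATCHES original -> period = 2

Answer: 2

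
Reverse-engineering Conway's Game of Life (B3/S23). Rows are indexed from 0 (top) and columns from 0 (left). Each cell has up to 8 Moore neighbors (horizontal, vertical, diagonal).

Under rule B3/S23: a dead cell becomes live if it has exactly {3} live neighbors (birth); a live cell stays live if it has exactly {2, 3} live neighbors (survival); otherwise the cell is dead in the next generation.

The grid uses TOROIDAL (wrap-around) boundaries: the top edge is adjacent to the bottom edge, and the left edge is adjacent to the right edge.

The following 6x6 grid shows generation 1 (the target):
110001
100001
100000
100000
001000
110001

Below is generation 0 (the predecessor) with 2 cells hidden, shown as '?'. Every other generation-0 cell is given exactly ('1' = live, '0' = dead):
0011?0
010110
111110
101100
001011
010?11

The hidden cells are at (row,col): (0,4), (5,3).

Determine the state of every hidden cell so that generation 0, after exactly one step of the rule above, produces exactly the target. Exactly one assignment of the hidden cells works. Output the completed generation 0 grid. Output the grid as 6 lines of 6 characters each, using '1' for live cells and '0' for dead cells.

Answer: 001100
010110
111110
101100
001011
010011

Derivation:
Hidden generation-0 cells (in order): (0,4), (5,3).
A hidden cell only influences target cells in its own 3x3 neighborhood. Try each of the 2^2 = 4 assignments, step the completed generation 0 forward once under B3/S23, and compare with the target:
  (0,4)=0 (5,3)=0 -> step reproduces the target at every cell -> ACCEPT
  (0,4)=0 (5,3)=1 -> step gives (4,2)='0' but target has '1' -> reject
  (0,4)=1 (5,3)=0 -> step gives (0,5)='0' but target has '1' -> reject
  (0,4)=1 (5,3)=1 -> step gives (0,5)='0' but target has '1' -> reject
Unique solution: (0,4)=dead, (5,3)=dead.
Check: live-neighbor counts of every cell in the completed generation 0:
334453
347643
356644
365655
443544
324543
Applying B3/S23 to generation 0 with these counts gives:
110001
100001
100000
100000
001000
110001
which matches the target exactly.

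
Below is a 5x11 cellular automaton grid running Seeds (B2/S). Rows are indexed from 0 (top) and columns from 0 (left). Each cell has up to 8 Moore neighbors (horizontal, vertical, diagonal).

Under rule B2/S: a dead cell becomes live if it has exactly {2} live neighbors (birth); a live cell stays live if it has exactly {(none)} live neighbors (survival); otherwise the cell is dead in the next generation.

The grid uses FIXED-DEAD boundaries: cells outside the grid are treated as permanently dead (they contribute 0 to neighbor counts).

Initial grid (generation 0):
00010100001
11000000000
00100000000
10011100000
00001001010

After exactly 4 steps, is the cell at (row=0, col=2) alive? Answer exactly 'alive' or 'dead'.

Simulating step by step:
Generation 0 (given above): 13 live cells
Generation 1: 13 live cells
11101000000
00011000000
00000100000
01100010100
00000010100
Generation 2: 10 live cells
00000100000
10000000000
01000011000
00000000010
01100100010
Generation 3: 11 live cells
00000000000
01000101000
10000000100
10000101001
00000000101
Generation 4: 11 live cells
00000010000
10000010100
00001100010
01000010000
00000011000

Cell (0,2) at generation 4: 0 -> dead

Answer: dead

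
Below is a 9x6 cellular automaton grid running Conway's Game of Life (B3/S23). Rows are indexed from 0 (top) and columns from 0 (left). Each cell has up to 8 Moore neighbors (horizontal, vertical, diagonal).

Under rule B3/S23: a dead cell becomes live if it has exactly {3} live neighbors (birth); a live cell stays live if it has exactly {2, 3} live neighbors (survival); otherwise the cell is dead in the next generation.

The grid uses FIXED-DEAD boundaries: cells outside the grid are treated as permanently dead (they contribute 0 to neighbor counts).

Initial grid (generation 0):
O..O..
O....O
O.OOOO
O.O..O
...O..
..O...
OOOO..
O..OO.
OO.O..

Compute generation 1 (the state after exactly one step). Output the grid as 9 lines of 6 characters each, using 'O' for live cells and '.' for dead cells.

Simulating step by step:
Generation 0 (given above): 24 live cells
Generation 1: 20 live cells
(generation 1 grid is the final answer)

Answer: ......
O.O..O
O.OO.O
..O..O
.OOO..
......
O...O.
....O.
OOOOO.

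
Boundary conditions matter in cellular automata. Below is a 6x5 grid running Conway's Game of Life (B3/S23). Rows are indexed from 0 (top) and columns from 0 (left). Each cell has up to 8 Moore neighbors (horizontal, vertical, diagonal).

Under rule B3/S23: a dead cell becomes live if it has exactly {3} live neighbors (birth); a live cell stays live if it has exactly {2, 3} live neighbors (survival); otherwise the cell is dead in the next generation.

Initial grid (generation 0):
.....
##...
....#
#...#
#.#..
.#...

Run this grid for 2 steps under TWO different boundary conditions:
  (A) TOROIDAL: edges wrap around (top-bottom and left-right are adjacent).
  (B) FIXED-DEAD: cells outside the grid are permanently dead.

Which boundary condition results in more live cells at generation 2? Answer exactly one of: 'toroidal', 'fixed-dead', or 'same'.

Answer: toroidal

Derivation:
Under TOROIDAL boundary, generation 2:
##...
....#
.###.
.###.
..##.
.#..#
Population = 13

Under FIXED-DEAD boundary, generation 2:
.....
.....
###..
.##..
###..
.....
Population = 8

Comparison: toroidal=13, fixed-dead=8 -> toroidal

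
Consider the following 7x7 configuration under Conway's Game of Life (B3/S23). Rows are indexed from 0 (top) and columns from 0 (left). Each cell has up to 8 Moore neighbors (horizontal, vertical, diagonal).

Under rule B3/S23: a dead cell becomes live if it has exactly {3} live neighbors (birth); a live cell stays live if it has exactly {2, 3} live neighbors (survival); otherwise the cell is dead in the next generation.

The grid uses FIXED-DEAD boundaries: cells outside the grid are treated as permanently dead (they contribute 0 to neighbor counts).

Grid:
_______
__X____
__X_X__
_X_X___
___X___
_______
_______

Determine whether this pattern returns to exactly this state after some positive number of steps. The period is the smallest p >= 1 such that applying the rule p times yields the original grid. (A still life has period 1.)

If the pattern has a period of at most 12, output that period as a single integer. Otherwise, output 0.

Simulating and comparing each generation to the original:
Gen 0 (original, given above): 6 live cells
Gen 1: 6 live cells, differs from original
Gen 2: 6 live cells, MATCHES original -> period = 2

Answer: 2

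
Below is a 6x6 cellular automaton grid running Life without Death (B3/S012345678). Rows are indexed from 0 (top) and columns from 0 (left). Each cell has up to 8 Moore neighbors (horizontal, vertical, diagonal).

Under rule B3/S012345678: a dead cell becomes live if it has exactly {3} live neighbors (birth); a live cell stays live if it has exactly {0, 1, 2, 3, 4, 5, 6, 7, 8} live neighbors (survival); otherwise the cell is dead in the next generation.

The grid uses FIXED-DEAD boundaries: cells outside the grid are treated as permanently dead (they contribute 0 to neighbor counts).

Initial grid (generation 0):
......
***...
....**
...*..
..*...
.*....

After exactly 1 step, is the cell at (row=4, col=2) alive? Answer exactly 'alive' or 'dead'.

Simulating step by step:
Generation 0 (given above): 8 live cells
Generation 1: 13 live cells
.*....
***...
.*****
...**.
..*...
.*....

Cell (4,2) at generation 1: 1 -> alive

Answer: alive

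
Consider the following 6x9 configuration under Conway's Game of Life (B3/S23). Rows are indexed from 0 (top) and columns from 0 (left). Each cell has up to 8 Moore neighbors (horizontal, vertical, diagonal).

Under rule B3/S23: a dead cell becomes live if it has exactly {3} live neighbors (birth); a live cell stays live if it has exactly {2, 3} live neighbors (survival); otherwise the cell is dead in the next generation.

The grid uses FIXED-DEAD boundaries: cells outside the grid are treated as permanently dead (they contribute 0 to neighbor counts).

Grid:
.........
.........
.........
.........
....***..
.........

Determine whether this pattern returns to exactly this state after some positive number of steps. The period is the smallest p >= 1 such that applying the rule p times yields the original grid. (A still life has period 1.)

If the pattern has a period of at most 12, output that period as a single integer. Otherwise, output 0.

Simulating and comparing each generation to the original:
Gen 0 (original, given above): 3 live cells
Gen 1: 3 live cells, differs from original
Gen 2: 3 live cells, MATCHES original -> period = 2

Answer: 2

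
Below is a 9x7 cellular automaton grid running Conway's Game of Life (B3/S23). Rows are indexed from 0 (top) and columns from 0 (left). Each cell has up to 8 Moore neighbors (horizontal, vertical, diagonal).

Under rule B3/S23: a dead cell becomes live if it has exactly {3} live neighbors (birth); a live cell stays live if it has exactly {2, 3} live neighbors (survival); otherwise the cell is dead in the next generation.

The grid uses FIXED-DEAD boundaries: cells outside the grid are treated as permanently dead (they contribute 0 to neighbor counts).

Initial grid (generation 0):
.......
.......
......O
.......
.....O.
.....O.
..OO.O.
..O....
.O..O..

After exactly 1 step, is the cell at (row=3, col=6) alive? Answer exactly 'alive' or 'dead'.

Simulating step by step:
Generation 0 (given above): 9 live cells
Generation 1: 8 live cells
.......
.......
.......
.......
.......
.....OO
..OOO..
.OO.O..
.......

Cell (3,6) at generation 1: 0 -> dead

Answer: dead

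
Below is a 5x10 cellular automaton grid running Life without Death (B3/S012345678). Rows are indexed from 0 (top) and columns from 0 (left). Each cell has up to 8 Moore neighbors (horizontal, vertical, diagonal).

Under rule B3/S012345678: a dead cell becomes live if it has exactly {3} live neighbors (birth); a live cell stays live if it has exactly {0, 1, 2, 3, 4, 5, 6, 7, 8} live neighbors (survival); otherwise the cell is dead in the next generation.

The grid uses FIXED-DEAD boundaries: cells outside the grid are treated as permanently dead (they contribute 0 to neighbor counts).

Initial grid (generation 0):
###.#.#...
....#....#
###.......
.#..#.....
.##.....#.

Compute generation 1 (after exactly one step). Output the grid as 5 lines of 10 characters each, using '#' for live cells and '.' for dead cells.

Answer: #######...
....##...#
####......
.#.##.....
.##.....#.

Derivation:
Simulating step by step:
Generation 0 (given above): 15 live cells
Generation 1: 20 live cells
(generation 1 grid is the final answer)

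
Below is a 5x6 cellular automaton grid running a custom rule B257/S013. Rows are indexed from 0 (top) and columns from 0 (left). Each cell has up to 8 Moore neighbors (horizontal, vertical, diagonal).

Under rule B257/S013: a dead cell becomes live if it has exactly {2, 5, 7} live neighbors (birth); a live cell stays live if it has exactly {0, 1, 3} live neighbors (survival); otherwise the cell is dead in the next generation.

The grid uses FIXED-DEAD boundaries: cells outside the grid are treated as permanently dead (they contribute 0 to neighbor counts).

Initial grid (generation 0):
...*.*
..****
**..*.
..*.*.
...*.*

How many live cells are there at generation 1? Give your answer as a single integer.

Simulating step by step:
Generation 0 (given above): 13 live cells
Generation 1: 11 live cells
...**.
*.*..*
**....
*...*.
..*..*
Population at generation 1: 11

Answer: 11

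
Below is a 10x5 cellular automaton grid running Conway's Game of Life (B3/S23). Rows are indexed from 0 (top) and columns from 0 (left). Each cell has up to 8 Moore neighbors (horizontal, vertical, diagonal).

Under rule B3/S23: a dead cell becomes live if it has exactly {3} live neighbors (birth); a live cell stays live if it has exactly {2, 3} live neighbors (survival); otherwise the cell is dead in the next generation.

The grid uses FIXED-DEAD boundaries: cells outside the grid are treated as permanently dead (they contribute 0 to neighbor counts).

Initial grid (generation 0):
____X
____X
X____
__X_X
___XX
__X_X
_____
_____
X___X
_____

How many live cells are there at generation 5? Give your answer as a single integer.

Simulating step by step:
Generation 0 (given above): 11 live cells
Generation 1: 5 live cells
_____
_____
___X_
____X
__X_X
____X
_____
_____
_____
_____
Generation 2: 3 live cells
_____
_____
_____
____X
____X
___X_
_____
_____
_____
_____
Generation 3: 2 live cells
_____
_____
_____
_____
___XX
_____
_____
_____
_____
_____
Generation 4: 0 live cells
_____
_____
_____
_____
_____
_____
_____
_____
_____
_____
Generation 5: 0 live cells
_____
_____
_____
_____
_____
_____
_____
_____
_____
_____
Population at generation 5: 0

Answer: 0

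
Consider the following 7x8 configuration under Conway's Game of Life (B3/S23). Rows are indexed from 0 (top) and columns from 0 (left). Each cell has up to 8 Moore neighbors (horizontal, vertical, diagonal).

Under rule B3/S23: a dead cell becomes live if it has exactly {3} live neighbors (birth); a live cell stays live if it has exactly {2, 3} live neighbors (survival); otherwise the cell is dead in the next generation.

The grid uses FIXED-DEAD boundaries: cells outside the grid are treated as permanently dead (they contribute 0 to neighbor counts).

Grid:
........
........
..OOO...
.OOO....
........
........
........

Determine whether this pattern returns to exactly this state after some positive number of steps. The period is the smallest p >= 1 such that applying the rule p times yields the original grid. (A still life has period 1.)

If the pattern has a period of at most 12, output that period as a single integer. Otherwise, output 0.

Answer: 2

Derivation:
Simulating and comparing each generation to the original:
Gen 0 (original, given above): 6 live cells
Gen 1: 6 live cells, differs from original
Gen 2: 6 live cells, MATCHES original -> period = 2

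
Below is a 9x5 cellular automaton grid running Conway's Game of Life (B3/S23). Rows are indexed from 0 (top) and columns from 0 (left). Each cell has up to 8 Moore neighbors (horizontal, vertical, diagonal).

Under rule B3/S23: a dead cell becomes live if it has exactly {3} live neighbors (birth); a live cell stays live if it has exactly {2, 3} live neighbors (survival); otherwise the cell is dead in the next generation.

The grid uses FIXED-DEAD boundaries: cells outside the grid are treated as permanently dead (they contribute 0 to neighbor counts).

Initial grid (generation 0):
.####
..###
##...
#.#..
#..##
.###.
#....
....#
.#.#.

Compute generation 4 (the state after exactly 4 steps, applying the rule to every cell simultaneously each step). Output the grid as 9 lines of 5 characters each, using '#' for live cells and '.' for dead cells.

Simulating step by step:
Generation 0 (given above): 21 live cells
Generation 1: 18 live cells
.#..#
#...#
#....
#.##.
#...#
#####
.###.
.....
.....
Generation 2: 13 live cells
.....
##...
#..#.
#..#.
#...#
#...#
#...#
..#..
.....
Generation 3: 18 live cells
.....
##...
#.#..
##.##
##.##
##.##
.#.#.
.....
.....
Generation 4: 9 live cells
(generation 4 grid is the final answer)

Answer: .....
##...
..##.
....#
.....
.....
##.##
.....
.....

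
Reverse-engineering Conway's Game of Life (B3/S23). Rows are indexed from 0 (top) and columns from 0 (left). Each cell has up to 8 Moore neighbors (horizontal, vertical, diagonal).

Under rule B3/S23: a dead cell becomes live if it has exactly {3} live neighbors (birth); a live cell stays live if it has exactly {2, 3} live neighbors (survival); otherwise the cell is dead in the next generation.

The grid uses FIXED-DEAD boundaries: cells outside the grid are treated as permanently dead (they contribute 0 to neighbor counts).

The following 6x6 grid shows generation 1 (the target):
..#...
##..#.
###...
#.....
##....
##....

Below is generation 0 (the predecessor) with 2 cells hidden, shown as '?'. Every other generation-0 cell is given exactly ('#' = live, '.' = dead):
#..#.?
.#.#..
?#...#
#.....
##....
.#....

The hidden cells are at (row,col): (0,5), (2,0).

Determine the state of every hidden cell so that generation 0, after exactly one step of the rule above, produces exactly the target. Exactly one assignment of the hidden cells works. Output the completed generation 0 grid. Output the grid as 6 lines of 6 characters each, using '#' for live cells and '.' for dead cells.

Hidden generation-0 cells (in order): (0,5), (2,0).
A hidden cell only influences target cells in its own 3x3 neighborhood. Try each of the 2^2 = 4 assignments, step the completed generation 0 forward once under B3/S23, and compare with the target:
  (0,5)=. (2,0)=. -> step reproduces the target at every cell -> ACCEPT
  (0,5)=. (2,0)=# -> step gives (1,0)='.' but target has '#' -> reject
  (0,5)=# (2,0)=. -> step gives (0,4)='#' but target has '.' -> reject
  (0,5)=# (2,0)=# -> step gives (0,4)='#' but target has '.' -> reject
Unique solution: (0,5)=dead, (2,0)=dead.
Check: live-neighbor counts of every cell in the completed generation 0:
123120
324131
323120
342011
332000
322000
Applying B3/S23 to generation 0 with these counts gives:
..#...
##..#.
###...
#.....
##....
##....
which matches the target exactly.

Answer: #..#..
.#.#..
.#...#
#.....
##....
.#....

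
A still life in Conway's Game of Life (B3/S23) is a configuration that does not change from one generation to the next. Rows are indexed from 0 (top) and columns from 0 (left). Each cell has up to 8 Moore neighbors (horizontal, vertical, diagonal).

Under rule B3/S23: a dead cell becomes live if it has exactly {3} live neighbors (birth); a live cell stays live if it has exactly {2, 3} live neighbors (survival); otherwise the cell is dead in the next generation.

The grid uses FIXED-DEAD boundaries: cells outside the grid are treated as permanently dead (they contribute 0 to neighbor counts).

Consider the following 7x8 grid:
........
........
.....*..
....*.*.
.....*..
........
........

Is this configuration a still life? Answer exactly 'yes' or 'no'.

Compute generation 1 and compare to generation 0 (given above):
Generation 1:
........
........
.....*..
....*.*.
.....*..
........
........
The grids are IDENTICAL -> still life.

Answer: yes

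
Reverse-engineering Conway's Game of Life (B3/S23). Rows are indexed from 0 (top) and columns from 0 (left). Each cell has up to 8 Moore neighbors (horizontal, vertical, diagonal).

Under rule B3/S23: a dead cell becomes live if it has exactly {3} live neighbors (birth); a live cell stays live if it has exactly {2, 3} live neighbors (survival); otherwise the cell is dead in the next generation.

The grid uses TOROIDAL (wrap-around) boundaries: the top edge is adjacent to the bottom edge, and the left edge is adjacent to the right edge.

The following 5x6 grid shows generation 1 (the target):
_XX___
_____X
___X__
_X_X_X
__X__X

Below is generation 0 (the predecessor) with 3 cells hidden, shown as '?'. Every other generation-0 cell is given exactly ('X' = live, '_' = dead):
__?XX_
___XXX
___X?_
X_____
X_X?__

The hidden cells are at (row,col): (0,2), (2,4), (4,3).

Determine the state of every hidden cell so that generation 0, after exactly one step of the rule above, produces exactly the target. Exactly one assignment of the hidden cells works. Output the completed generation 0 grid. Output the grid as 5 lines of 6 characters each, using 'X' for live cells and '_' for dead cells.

Hidden generation-0 cells (in order): (0,2), (2,4), (4,3).
A hidden cell only influences target cells in its own 3x3 neighborhood. Try each of the 2^3 = 8 assignments, step the completed generation 0 forward once under B3/S23, and compare with the target:
  (0,2)=_ (2,4)=_ (4,3)=_ -> step gives (0,1)='_' but target has 'X' -> reject
  (0,2)=_ (2,4)=_ (4,3)=X -> step gives (0,1)='_' but target has 'X' -> reject
  (0,2)=_ (2,4)=X (4,3)=_ -> step gives (0,1)='_' but target has 'X' -> reject
  (0,2)=_ (2,4)=X (4,3)=X -> step gives (0,1)='_' but target has 'X' -> reject
  (0,2)=X (2,4)=_ (4,3)=_ -> step gives (2,5)='X' but target has '_' -> reject
  (0,2)=X (2,4)=_ (4,3)=X -> step gives (0,2)='_' but target has 'X' -> reject
  (0,2)=X (2,4)=X (4,3)=_ -> step reproduces the target at every cell -> ACCEPT
  (0,2)=X (2,4)=X (4,3)=X -> step gives (0,2)='_' but target has 'X' -> reject
Unique solution: (0,2)=live, (2,4)=live, (4,3)=dead.
Check: live-neighbor counts of every cell in the completed generation 0:
233544
114663
212344
132323
142423
Applying B3/S23 to generation 0 with these counts gives:
_XX___
_____X
___X__
_X_X_X
__X__X
which matches the target exactly.

Answer: __XXX_
___XXX
___XX_
X_____
X_X___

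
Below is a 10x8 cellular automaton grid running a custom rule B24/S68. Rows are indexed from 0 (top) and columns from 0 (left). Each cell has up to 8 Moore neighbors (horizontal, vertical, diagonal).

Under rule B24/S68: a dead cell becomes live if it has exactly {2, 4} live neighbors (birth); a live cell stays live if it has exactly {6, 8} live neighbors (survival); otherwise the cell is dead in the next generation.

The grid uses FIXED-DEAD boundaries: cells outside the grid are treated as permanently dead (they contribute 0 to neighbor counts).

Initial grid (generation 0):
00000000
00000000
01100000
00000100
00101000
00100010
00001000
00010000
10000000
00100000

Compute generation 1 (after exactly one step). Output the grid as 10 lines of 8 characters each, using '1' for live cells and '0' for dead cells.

Answer: 00000000
01100000
00000000
00001000
01000010
01011000
00100100
00001000
01110000
01000000

Derivation:
Simulating step by step:
Generation 0 (given above): 11 live cells
Generation 1: 15 live cells
(generation 1 grid is the final answer)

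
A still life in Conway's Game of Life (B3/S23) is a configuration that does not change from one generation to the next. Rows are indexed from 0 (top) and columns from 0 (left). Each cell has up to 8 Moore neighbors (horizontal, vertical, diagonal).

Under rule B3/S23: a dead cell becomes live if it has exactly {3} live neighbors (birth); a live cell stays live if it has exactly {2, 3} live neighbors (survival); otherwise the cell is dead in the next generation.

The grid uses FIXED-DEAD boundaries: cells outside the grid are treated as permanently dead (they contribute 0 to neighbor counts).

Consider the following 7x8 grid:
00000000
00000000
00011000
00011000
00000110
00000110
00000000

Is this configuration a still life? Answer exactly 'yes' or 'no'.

Compute generation 1 and compare to generation 0 (given above):
Generation 1:
00000000
00000000
00011000
00010000
00000010
00000110
00000000
Cell (3,4) differs: gen0=1 vs gen1=0 -> NOT a still life.

Answer: no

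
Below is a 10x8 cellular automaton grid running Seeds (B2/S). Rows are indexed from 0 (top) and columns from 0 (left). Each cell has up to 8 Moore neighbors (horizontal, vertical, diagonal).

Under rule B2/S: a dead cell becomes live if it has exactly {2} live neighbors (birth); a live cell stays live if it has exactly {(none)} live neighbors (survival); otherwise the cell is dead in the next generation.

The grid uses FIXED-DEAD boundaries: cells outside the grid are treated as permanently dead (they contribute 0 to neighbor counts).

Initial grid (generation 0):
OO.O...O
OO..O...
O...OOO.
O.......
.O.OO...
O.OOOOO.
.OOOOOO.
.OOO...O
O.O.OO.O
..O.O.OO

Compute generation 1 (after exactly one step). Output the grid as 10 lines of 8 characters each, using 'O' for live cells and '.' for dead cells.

Answer: ....O...
.......O
...O....
..O...O.
......O.
.......O
........
........
........
........

Derivation:
Simulating step by step:
Generation 0 (given above): 40 live cells
Generation 1: 7 live cells
(generation 1 grid is the final answer)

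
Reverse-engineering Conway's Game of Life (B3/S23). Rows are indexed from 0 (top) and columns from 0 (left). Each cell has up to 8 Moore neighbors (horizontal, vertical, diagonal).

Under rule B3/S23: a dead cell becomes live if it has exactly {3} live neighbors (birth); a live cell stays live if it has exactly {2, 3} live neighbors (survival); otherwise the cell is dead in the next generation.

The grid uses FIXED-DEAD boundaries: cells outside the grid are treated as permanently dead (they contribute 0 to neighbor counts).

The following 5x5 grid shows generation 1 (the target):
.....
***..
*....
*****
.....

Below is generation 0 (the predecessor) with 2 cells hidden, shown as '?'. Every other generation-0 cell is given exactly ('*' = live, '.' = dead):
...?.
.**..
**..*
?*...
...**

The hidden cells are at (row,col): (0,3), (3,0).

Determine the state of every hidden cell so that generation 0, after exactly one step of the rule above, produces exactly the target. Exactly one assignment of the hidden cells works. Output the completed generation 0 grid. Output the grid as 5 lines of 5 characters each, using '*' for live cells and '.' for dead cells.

Hidden generation-0 cells (in order): (0,3), (3,0).
A hidden cell only influences target cells in its own 3x3 neighborhood. Try each of the 2^2 = 4 assignments, step the completed generation 0 forward once under B3/S23, and compare with the target:
  (0,3)=. (3,0)=. -> step reproduces the target at every cell -> ACCEPT
  (0,3)=. (3,0)=* -> step gives (2,0)='.' but target has '*' -> reject
  (0,3)=* (3,0)=. -> step gives (0,2)='*' but target has '.' -> reject
  (0,3)=* (3,0)=* -> step gives (0,2)='*' but target has '.' -> reject
Unique solution: (0,3)=dead, (3,0)=dead.
Check: live-neighbor counts of every cell in the completed generation 0:
12210
33221
34420
32333
11211
Applying B3/S23 to generation 0 with these counts gives:
.....
***..
*....
*****
.....
which matches the target exactly.

Answer: .....
.**..
**..*
.*...
...**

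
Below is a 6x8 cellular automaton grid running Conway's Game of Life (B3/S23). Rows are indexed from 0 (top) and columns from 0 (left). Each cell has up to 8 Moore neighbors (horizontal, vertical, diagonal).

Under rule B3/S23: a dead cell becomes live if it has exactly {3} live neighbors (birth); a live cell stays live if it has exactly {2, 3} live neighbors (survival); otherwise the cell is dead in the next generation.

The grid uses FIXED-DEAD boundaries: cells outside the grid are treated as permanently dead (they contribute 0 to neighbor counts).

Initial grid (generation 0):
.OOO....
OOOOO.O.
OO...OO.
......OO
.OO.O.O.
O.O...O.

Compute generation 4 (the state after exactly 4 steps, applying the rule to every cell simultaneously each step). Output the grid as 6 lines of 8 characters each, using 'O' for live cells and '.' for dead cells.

Answer: ........
....O...
....O...
....O...
...OOO..
...OOO..

Derivation:
Simulating step by step:
Generation 0 (given above): 22 live cells
Generation 1: 17 live cells
O...O...
....O.O.
O..OO...
O.O....O
.OOO..O.
..OO.O..
Generation 2: 13 live cells
.....O..
....O...
.O.OOO..
O...O...
....O.O.
.O.OO...
Generation 3: 7 live cells
........
...O....
...O.O..
........
....O...
...OOO..
Generation 4: 9 live cells
(generation 4 grid is the final answer)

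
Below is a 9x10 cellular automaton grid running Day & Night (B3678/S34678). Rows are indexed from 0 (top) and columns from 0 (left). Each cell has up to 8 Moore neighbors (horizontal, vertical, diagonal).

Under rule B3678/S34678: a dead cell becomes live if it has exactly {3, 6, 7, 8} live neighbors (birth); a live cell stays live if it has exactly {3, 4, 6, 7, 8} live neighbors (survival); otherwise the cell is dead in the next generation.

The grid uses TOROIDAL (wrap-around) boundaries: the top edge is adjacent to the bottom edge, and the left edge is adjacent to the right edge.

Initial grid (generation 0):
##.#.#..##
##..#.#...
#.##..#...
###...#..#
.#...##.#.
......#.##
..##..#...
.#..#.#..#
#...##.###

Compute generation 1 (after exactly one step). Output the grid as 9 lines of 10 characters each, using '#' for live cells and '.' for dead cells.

Answer: ###..#..##
....#..#..
.###...#..
#.##..#..#
.##..##.#.
..#...#...
#.......##
..#.#.#..#
#.####.#.#

Derivation:
Simulating step by step:
Generation 0 (given above): 39 live cells
Generation 1: 38 live cells
(generation 1 grid is the final answer)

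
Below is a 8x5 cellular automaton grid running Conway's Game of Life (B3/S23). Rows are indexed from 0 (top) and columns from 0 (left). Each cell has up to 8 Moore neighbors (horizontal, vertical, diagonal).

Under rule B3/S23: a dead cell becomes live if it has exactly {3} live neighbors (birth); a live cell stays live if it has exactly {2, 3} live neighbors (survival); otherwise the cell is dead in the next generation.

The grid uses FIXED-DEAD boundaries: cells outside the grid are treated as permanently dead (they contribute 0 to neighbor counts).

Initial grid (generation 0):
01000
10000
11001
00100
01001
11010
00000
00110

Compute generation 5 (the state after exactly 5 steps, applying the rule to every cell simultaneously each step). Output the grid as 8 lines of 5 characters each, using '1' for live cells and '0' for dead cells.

Simulating step by step:
Generation 0 (given above): 13 live cells
Generation 1: 14 live cells
00000
10000
11000
10110
11010
11100
01010
00000
Generation 2: 9 live cells
00000
11000
10100
00010
00010
00010
11000
00000
Generation 3: 10 live cells
00000
11000
10100
00110
00111
00100
00000
00000
Generation 4: 9 live cells
00000
11000
10110
00001
01001
00100
00000
00000
Generation 5: 10 live cells
(generation 5 grid is the final answer)

Answer: 00000
11100
10110
01101
00010
00000
00000
00000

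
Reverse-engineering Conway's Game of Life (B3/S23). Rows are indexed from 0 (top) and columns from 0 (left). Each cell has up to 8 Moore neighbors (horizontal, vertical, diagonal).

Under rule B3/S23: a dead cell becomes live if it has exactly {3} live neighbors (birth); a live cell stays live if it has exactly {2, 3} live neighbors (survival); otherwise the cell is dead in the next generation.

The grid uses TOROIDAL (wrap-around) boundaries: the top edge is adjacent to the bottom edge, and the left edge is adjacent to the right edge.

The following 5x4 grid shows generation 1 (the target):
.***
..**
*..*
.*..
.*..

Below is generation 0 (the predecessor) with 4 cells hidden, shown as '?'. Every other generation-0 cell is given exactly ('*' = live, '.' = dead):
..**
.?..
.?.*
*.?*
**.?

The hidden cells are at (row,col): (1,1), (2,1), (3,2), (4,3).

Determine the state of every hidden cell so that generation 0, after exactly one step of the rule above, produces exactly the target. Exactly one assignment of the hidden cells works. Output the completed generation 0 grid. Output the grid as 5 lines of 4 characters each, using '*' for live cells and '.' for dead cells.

Answer: ..**
....
...*
*..*
**.*

Derivation:
Hidden generation-0 cells (in order): (1,1), (2,1), (3,2), (4,3).
A hidden cell only influences target cells in its own 3x3 neighborhood. Try each of the 2^4 = 16 assignments, step the completed generation 0 forward once under B3/S23, and compare with the target:
  (1,1)=. (2,1)=. (3,2)=. (4,3)=. -> step gives (0,0)='*' but target has '.' -> reject
  (1,1)=. (2,1)=. (3,2)=. (4,3)=* -> step reproduces the target at every cell -> ACCEPT
  (1,1)=. (2,1)=. (3,2)=* (4,3)=. -> step gives (0,0)='*' but target has '.' -> reject
  (1,1)=. (2,1)=. (3,2)=* (4,3)=* -> step gives (2,2)='*' but target has '.' -> reject
  (1,1)=. (2,1)=* (3,2)=. (4,3)=. -> step gives (0,0)='*' but target has '.' -> reject
  (1,1)=. (2,1)=* (3,2)=. (4,3)=* -> step gives (1,0)='*' but target has '.' -> reject
  (1,1)=. (2,1)=* (3,2)=* (4,3)=. -> step gives (0,0)='*' but target has '.' -> reject
  (1,1)=. (2,1)=* (3,2)=* (4,3)=* -> step gives (1,0)='*' but target has '.' -> reject
  (1,1)=* (2,1)=. (3,2)=. (4,3)=. -> step gives (0,1)='.' but target has '*' -> reject
  (1,1)=* (2,1)=. (3,2)=. (4,3)=* -> step gives (0,1)='.' but target has '*' -> reject
  (1,1)=* (2,1)=. (3,2)=* (4,3)=. -> step gives (0,1)='.' but target has '*' -> reject
  (1,1)=* (2,1)=. (3,2)=* (4,3)=* -> step gives (0,1)='.' but target has '*' -> reject
  (1,1)=* (2,1)=* (3,2)=. (4,3)=. -> step gives (0,1)='.' but target has '*' -> reject
  (1,1)=* (2,1)=* (3,2)=. (4,3)=* -> step gives (0,1)='.' but target has '*' -> reject
  (1,1)=* (2,1)=* (3,2)=* (4,3)=. -> step gives (0,1)='.' but target has '*' -> reject
  (1,1)=* (2,1)=* (3,2)=* (4,3)=* -> step gives (0,1)='.' but target has '*' -> reject
Unique solution: (1,1)=dead, (2,1)=dead, (3,2)=dead, (4,3)=live.
Check: live-neighbor counts of every cell in the completed generation 0:
4333
2133
3122
5344
5355
Applying B3/S23 to generation 0 with these counts gives:
.***
..**
*..*
.*..
.*..
which matches the target exactly.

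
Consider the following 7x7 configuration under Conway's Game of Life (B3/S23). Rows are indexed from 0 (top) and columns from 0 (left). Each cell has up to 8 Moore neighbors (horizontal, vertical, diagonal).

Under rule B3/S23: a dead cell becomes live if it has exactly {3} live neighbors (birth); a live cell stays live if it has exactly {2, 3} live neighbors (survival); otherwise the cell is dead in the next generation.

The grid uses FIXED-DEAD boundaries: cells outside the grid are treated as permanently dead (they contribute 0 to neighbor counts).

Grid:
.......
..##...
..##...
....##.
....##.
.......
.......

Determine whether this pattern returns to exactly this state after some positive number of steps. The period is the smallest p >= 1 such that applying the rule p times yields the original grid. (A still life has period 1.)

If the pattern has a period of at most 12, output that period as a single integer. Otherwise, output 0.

Answer: 2

Derivation:
Simulating and comparing each generation to the original:
Gen 0 (original, given above): 8 live cells
Gen 1: 6 live cells, differs from original
Gen 2: 8 live cells, MATCHES original -> period = 2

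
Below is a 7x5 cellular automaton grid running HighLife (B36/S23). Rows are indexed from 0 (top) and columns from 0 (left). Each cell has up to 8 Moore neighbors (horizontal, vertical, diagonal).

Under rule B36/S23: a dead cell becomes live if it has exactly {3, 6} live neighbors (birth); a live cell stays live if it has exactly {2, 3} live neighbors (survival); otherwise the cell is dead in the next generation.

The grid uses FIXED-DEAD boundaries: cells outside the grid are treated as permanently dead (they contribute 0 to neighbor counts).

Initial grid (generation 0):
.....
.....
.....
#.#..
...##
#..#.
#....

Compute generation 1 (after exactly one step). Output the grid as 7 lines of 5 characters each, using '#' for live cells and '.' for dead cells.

Answer: .....
.....
.....
...#.
.####
...##
.....

Derivation:
Simulating step by step:
Generation 0 (given above): 7 live cells
Generation 1: 7 live cells
(generation 1 grid is the final answer)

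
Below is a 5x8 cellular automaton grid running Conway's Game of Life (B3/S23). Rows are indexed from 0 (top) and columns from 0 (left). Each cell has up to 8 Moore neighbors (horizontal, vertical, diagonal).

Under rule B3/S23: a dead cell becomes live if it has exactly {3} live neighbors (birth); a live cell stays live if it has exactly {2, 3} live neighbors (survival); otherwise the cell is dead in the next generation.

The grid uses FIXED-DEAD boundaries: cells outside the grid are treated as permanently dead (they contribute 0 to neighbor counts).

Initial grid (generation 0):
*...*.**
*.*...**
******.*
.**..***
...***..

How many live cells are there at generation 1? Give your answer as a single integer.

Simulating step by step:
Generation 0 (given above): 23 live cells
Generation 1: 14 live cells
.*...***
*.*.....
*...*...
*......*
..****..
Population at generation 1: 14

Answer: 14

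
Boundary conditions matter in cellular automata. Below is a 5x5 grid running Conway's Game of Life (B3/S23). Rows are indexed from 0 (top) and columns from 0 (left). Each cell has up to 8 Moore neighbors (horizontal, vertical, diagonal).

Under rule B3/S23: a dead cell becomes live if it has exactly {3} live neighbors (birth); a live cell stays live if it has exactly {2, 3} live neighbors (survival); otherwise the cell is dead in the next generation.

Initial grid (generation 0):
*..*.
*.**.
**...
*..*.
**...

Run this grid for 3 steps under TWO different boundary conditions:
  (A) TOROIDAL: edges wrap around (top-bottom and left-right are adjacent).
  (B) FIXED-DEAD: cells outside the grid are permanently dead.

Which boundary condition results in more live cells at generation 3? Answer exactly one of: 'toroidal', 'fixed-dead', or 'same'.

Answer: fixed-dead

Derivation:
Under TOROIDAL boundary, generation 3:
*....
.***.
*....
*....
.....
Population = 6

Under FIXED-DEAD boundary, generation 3:
.....
..***
.*.*.
.**..
.*...
Population = 8

Comparison: toroidal=6, fixed-dead=8 -> fixed-dead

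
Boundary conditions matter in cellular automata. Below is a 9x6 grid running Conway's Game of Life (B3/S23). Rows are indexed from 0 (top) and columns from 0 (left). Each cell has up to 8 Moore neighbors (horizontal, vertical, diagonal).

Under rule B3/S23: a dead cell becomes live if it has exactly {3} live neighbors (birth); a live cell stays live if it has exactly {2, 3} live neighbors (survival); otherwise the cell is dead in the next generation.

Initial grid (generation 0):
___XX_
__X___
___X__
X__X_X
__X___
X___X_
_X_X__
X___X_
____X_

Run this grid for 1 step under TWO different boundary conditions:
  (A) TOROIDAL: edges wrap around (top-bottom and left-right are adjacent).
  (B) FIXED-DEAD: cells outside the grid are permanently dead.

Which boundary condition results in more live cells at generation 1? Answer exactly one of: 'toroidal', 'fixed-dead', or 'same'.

Answer: toroidal

Derivation:
Under TOROIDAL boundary, generation 1:
___XX_
__X_X_
__XXX_
__XXX_
XX_XX_
_XXX__
XX_XX_
___XXX
____X_
Population = 25

Under FIXED-DEAD boundary, generation 1:
___X__
__X_X_
__XXX_
__XXX_
_X_XX_
_XXX__
XX_XX_
___XX_
______
Population = 21

Comparison: toroidal=25, fixed-dead=21 -> toroidal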